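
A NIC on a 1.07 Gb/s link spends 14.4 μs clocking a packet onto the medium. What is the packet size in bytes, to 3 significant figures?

1930 bytes

L = R × t_tx = 1.07e+09 b/s × 1.44e-05 s = 15408 bits.
In bytes: 15408 / 8 = 1930 bytes.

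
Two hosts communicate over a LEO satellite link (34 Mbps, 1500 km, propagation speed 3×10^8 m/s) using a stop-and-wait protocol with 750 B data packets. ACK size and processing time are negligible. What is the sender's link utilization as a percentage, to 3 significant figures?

1.73 %

t_tx = L/R = 6000/34000000 = 0.000176471 s.
t_prop = 1500000/300000000 = 0.005 s; RTT = 0.01 s.
Cycle = t_tx + RTT = 0.0101765 s.
Utilization = t_tx / cycle = 0.000176471/0.0101765 = 1.73 %.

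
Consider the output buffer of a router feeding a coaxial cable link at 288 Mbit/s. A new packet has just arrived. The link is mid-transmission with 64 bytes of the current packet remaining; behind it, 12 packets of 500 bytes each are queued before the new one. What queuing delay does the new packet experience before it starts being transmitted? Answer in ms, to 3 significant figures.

0.168 ms

Each queued packet: L/R = 4000/288000000 = 0.0138889 ms.
12 queued → 0.166667 ms.
Plus remaining 512 bits of current packet: 0.00177778 ms.
Queuing delay = 0.168 ms.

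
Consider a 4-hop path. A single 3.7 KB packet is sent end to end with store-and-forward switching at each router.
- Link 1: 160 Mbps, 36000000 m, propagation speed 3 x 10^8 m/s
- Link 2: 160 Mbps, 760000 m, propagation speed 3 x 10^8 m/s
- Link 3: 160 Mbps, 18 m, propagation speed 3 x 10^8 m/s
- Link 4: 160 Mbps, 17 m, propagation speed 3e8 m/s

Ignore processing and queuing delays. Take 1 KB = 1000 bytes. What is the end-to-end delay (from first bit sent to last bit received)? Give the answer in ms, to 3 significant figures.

123 ms

L = 29600 bits.
Transmission delay per hop = L/R = 29600/160000000 = 0.185 ms; 4 hops → 0.74 ms.
Propagation delays (d/s per hop): 120, 2.53333, 6e-05, 5.66667e-05 ms; sum = 122.533 ms.
End-to-end = 123 ms.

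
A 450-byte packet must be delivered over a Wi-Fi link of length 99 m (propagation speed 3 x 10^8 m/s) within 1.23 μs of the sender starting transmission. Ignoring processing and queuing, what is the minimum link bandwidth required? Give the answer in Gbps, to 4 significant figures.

4.000 Gbps

L = 3600 bits.
Propagation delay = 99 / 300000000 = 0.33 μs.
Transmission budget = 1.23 − 0.33 = 0.9 μs.
R ≥ L / t_tx = 3600 bits / 9e-07 s = 4.000 Gbps.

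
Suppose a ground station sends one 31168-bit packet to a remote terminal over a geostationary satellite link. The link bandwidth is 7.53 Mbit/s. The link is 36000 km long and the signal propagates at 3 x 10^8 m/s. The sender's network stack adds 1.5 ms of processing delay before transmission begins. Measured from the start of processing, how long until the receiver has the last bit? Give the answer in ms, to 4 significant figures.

Transmission delay = L/R = 31168 / 7530000 = 4.13918 ms.
Propagation delay = d/s = 36000000 m / 300000000 m/s = 120 ms.
Plus processing delay 1.5 ms = 1.5 ms.
Total = 125.6 ms.

125.6 ms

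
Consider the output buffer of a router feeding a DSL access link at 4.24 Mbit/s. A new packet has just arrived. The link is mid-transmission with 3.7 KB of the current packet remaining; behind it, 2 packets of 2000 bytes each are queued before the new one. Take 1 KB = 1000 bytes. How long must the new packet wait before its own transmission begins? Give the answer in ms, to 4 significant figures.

14.53 ms

Each queued packet: L/R = 16000/4240000 = 3.77358 ms.
2 queued → 7.54717 ms.
Plus remaining 29600 bits of current packet: 6.98113 ms.
Queuing delay = 14.53 ms.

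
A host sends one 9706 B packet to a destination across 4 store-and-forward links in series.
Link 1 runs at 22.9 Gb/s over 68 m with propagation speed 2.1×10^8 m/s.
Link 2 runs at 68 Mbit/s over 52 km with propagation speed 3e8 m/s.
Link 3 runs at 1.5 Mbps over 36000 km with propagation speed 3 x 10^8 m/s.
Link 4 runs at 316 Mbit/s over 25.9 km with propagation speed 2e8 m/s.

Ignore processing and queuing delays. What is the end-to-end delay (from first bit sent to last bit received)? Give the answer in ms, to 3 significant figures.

173 ms

L = 9706 × 8 = 77648 bits.
Transmission delays (L/R per hop): 0.00339074, 1.14188, 51.7653, 0.245722 ms; sum = 53.1563 ms.
Propagation delays (d/s per hop): 0.00032381, 0.173333, 120, 0.1295 ms; sum = 120.303 ms.
End-to-end = 173 ms.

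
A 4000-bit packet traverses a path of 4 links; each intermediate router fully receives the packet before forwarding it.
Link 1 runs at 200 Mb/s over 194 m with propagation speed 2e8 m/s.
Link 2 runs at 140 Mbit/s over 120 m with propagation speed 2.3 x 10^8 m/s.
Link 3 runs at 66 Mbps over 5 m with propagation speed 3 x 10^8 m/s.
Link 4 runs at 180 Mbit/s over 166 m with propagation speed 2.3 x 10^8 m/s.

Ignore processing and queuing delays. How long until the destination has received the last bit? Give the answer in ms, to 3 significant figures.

Transmission delays (L/R per hop): 0.02, 0.0285714, 0.0606061, 0.0222222 ms; sum = 0.1314 ms.
Propagation delays (d/s per hop): 0.00097, 0.000521739, 1.66667e-05, 0.000721739 ms; sum = 0.00223014 ms.
End-to-end = 0.134 ms.

0.134 ms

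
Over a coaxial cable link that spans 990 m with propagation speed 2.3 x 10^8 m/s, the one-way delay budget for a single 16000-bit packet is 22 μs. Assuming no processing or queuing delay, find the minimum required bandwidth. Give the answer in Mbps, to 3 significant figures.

Propagation delay = 990 / 2.3e+08 = 4.30435 μs.
Transmission budget = 22 − 4.30435 = 17.6957 μs.
R ≥ L / t_tx = 16000 bits / 1.76957e-05 s = 904 Mbps.

904 Mbps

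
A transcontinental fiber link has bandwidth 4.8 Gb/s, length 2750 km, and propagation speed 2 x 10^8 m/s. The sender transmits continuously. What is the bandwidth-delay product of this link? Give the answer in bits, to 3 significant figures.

66000000 bits

Propagation delay = 2750000 / 200000000 = 0.01375 s.
BDP = R × t_prop = 4800000000 × 0.01375 = 66000000 bits.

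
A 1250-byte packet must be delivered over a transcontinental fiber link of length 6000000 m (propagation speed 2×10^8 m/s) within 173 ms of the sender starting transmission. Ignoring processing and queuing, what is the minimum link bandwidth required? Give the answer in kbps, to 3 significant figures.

69.9 kbps

L = 10000 bits.
Propagation delay = 6000000 / 200000000 = 30 ms.
Transmission budget = 173 − 30 = 143 ms.
R ≥ L / t_tx = 10000 bits / 0.143 s = 69.9 kbps.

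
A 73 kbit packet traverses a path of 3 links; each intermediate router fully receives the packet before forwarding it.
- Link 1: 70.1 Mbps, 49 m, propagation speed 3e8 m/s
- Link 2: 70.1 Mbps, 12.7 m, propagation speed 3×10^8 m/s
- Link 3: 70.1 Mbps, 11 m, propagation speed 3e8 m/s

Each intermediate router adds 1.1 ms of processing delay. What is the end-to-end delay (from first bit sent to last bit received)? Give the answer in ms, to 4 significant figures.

5.324 ms

L = 73000 bits.
Transmission delay per hop = L/R = 73000/70100000 = 1.04137 ms; 3 hops → 3.12411 ms.
Propagation delays (d/s per hop): 0.000163333, 4.23333e-05, 3.66667e-05 ms; sum = 0.000242333 ms.
Processing at 2 router(s): 2 × 1.1 ms = 2.2 ms.
End-to-end = 5.324 ms.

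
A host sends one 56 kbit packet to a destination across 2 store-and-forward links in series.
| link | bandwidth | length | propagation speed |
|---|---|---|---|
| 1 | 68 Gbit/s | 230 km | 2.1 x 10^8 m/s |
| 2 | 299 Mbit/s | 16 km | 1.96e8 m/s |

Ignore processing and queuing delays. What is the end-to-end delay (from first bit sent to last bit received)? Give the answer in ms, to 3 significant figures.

L = 56000 bits.
Transmission delays (L/R per hop): 0.000823529, 0.187291 ms; sum = 0.188114 ms.
Propagation delays (d/s per hop): 1.09524, 0.0816327 ms; sum = 1.17687 ms.
End-to-end = 1.36 ms.

1.36 ms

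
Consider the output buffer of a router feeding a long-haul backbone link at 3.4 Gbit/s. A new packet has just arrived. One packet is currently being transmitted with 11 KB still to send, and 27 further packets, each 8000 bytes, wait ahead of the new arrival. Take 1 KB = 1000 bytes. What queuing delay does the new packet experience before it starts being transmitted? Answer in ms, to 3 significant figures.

Each queued packet: L/R = 64000/3400000000 = 0.0188235 ms.
27 queued → 0.508235 ms.
Plus remaining 88000 bits of current packet: 0.0258824 ms.
Queuing delay = 0.534 ms.

0.534 ms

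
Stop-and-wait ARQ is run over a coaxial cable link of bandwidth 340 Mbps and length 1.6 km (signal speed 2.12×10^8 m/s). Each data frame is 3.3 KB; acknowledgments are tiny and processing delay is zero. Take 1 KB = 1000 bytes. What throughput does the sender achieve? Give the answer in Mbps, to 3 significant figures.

285 Mbps

t_tx = L/R = 26400/340000000 = 7.76471e-05 s.
t_prop = 1600/212000000 = 7.54717e-06 s; RTT = 1.50943e-05 s.
Cycle = t_tx + RTT = 9.27414e-05 s.
Throughput = L / cycle = 26400 / 9.27414e-05 = 285 Mbps.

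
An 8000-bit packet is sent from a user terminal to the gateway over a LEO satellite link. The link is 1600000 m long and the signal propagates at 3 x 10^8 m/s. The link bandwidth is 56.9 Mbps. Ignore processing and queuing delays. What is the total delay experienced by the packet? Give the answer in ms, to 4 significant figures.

5.474 ms

Transmission delay = L/R = 8000 / 56900000 = 0.140598 ms.
Propagation delay = d/s = 1600000 m / 300000000 m/s = 5.33333 ms.
Total = 5.474 ms.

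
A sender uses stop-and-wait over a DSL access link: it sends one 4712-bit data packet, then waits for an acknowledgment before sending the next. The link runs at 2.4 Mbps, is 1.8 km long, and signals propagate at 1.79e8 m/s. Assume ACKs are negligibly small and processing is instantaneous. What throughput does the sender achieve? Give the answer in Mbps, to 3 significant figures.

2.38 Mbps

t_tx = L/R = 4712/2400000 = 0.00196333 s.
t_prop = 1800/179000000 = 1.00559e-05 s; RTT = 2.01117e-05 s.
Cycle = t_tx + RTT = 0.00198345 s.
Throughput = L / cycle = 4712 / 0.00198345 = 2.38 Mbps.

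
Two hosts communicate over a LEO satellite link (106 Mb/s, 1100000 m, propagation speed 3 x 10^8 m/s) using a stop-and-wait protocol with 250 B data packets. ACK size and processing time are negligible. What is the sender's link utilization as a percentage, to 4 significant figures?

0.2566 %

t_tx = L/R = 2000/106000000 = 1.88679e-05 s.
t_prop = 1100000/300000000 = 0.00366667 s; RTT = 0.00733333 s.
Cycle = t_tx + RTT = 0.0073522 s.
Utilization = t_tx / cycle = 1.88679e-05/0.0073522 = 0.2566 %.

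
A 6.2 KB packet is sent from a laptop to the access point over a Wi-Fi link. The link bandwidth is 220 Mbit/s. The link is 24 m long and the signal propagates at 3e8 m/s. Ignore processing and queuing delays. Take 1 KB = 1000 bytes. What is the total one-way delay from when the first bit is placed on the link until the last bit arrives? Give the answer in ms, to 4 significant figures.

L = 49600 bits.
Transmission delay = L/R = 49600 / 220000000 = 0.225455 ms.
Propagation delay = d/s = 24 m / 300000000 m/s = 8e-05 ms.
Total = 0.2255 ms.

0.2255 ms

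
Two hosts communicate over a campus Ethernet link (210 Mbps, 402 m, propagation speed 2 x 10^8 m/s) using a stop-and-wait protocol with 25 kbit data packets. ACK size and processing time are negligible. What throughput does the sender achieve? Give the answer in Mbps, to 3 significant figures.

t_tx = L/R = 25000/210000000 = 0.000119048 s.
t_prop = 402/200000000 = 2.01e-06 s; RTT = 4.02e-06 s.
Cycle = t_tx + RTT = 0.000123068 s.
Throughput = L / cycle = 25000 / 0.000123068 = 203 Mbps.

203 Mbps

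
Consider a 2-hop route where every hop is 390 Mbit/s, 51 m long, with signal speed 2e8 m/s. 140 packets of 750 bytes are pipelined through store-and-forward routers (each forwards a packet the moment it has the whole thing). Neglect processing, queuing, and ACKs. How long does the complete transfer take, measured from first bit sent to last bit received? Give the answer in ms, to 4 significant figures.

Per-hop transmission t_tx = L/R = 6000/390000000 = 0.0153846 ms.
Per-hop propagation t_prop = 51/200000000 = 0.000255 ms.
Pipeline fill: first packet needs 2·t_tx to clear all hops; remaining 139 packets each add one t_tx.
Total = (2+140-1)·t_tx + 2·t_prop = 141·0.0153846 + 2·0.000255 = 2.170 ms.

2.170 ms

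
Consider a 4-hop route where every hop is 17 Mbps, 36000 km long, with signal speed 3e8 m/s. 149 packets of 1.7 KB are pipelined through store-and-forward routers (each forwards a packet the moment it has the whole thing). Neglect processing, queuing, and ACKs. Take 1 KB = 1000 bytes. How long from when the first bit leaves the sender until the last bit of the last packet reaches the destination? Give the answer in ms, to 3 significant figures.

602 ms

Per-hop transmission t_tx = L/R = 13600/17000000 = 0.8 ms.
Per-hop propagation t_prop = 36000000/300000000 = 120 ms.
Pipeline fill: first packet needs 4·t_tx to clear all hops; remaining 148 packets each add one t_tx.
Total = (4+149-1)·t_tx + 4·t_prop = 152·0.8 + 4·120 = 602 ms.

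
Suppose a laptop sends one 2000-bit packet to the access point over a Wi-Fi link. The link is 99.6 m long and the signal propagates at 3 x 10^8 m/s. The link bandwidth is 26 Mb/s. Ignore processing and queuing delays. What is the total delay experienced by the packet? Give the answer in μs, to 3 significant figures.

Transmission delay = L/R = 2000 / 26000000 = 76.9231 μs.
Propagation delay = d/s = 99.6 m / 300000000 m/s = 0.332 μs.
Total = 77.3 μs.

77.3 μs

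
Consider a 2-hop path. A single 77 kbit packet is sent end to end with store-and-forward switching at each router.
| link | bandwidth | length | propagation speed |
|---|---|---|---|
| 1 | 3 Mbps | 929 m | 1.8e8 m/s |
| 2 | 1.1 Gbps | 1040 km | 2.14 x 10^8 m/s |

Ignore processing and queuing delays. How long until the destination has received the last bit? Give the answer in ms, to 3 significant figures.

L = 77000 bits.
Transmission delays (L/R per hop): 25.6667, 0.07 ms; sum = 25.7367 ms.
Propagation delays (d/s per hop): 0.00516111, 4.85981 ms; sum = 4.86497 ms.
End-to-end = 30.6 ms.

30.6 ms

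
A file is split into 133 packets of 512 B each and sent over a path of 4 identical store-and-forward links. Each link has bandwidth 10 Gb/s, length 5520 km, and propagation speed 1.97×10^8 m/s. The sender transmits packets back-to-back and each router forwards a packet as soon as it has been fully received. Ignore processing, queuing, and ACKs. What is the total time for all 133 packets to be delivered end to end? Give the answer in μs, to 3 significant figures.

112000 μs

Per-hop transmission t_tx = L/R = 4096/10000000000 = 0.4096 μs.
Per-hop propagation t_prop = 5520000/197000000 = 28020.3 μs.
Pipeline fill: first packet needs 4·t_tx to clear all hops; remaining 132 packets each add one t_tx.
Total = (4+133-1)·t_tx + 4·t_prop = 136·0.4096 + 4·28020.3 = 112000 μs.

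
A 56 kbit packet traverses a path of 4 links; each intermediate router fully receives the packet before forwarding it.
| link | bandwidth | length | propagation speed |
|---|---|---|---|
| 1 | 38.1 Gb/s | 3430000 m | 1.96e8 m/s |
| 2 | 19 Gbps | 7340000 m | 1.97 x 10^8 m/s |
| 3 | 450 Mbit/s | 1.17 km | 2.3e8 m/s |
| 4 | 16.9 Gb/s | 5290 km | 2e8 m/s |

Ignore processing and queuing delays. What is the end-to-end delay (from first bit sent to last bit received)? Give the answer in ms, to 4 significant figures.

81.35 ms

L = 56000 bits.
Transmission delays (L/R per hop): 0.00146982, 0.00294737, 0.124444, 0.00331361 ms; sum = 0.132175 ms.
Propagation delays (d/s per hop): 17.5, 37.2589, 0.00508696, 26.45 ms; sum = 81.214 ms.
End-to-end = 81.35 ms.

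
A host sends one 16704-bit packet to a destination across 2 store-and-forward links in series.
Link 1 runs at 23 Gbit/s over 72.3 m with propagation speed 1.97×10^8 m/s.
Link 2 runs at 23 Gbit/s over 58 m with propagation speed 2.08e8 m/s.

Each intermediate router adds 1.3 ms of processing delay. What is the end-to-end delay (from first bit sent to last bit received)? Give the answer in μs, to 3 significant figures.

1300 μs

Transmission delay per hop = L/R = 16704/23000000000 = 0.726261 μs; 2 hops → 1.45252 μs.
Propagation delays (d/s per hop): 0.367005, 0.278846 μs; sum = 0.645851 μs.
Processing at 1 router(s): 1 × 1.3 ms = 1300 μs.
End-to-end = 1300 μs.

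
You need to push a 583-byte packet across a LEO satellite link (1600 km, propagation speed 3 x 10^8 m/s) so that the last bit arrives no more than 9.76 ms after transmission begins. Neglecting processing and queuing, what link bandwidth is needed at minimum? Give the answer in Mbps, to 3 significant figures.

L = 4664 bits.
Propagation delay = 1600000 / 300000000 = 5.33333 ms.
Transmission budget = 9.76 − 5.33333 = 4.42667 ms.
R ≥ L / t_tx = 4664 bits / 0.00442667 s = 1.05 Mbps.

1.05 Mbps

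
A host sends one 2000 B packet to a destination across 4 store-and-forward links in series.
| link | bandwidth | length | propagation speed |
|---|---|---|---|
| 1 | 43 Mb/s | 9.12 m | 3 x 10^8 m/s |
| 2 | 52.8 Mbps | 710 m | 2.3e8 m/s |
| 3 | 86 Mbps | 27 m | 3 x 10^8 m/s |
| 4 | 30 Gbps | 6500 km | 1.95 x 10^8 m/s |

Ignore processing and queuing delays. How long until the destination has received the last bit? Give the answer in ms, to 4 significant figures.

34.20 ms

L = 2000 × 8 = 16000 bits.
Transmission delays (L/R per hop): 0.372093, 0.30303, 0.186047, 0.000533333 ms; sum = 0.861703 ms.
Propagation delays (d/s per hop): 3.04e-05, 0.00308696, 9e-05, 33.3333 ms; sum = 33.3365 ms.
End-to-end = 34.20 ms.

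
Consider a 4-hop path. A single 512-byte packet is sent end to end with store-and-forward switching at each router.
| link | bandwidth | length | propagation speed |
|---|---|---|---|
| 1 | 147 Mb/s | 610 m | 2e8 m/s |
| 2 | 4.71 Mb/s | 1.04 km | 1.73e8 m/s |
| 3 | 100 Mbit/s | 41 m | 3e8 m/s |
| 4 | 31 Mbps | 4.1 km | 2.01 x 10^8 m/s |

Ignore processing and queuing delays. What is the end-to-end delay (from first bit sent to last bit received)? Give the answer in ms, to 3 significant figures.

L = 512 × 8 = 4096 bits.
Transmission delays (L/R per hop): 0.0278639, 0.869639, 0.04096, 0.132129 ms; sum = 1.07059 ms.
Propagation delays (d/s per hop): 0.00305, 0.00601156, 0.000136667, 0.020398 ms; sum = 0.0295962 ms.
End-to-end = 1.10 ms.

1.10 ms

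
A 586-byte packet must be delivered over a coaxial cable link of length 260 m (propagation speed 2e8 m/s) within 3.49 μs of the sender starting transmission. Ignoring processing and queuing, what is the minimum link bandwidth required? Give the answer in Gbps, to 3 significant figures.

2.14 Gbps

L = 4688 bits.
Propagation delay = 260 / 200000000 = 1.3 μs.
Transmission budget = 3.49 − 1.3 = 2.19 μs.
R ≥ L / t_tx = 4688 bits / 2.19e-06 s = 2.14 Gbps.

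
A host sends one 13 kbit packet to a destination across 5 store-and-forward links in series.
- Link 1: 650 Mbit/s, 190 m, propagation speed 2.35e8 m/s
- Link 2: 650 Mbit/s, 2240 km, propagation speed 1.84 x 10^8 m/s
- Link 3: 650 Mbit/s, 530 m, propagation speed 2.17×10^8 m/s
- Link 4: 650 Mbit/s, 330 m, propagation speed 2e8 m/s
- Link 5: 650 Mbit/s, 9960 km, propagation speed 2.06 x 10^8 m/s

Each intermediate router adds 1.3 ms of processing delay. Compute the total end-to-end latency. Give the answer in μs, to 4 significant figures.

L = 13000 bits.
Transmission delay per hop = L/R = 13000/650000000 = 20 μs; 5 hops → 100 μs.
Propagation delays (d/s per hop): 0.808511, 12173.9, 2.4424, 1.65, 48349.5 μs; sum = 60528.3 μs.
Processing at 4 router(s): 4 × 1.3 ms = 5200 μs.
End-to-end = 65830 μs.

65830 μs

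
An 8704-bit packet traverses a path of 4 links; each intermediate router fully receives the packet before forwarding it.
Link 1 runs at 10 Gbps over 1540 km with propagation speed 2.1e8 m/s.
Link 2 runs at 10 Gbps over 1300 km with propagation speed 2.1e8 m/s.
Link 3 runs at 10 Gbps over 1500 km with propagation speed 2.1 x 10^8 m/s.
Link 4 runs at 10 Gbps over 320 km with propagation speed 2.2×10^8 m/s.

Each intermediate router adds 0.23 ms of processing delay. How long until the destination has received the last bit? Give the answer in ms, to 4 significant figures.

Transmission delay per hop = L/R = 8704/10000000000 = 0.0008704 ms; 4 hops → 0.0034816 ms.
Propagation delays (d/s per hop): 7.33333, 6.19048, 7.14286, 1.45455 ms; sum = 22.1212 ms.
Processing at 3 router(s): 3 × 0.23 ms = 0.69 ms.
End-to-end = 22.81 ms.

22.81 ms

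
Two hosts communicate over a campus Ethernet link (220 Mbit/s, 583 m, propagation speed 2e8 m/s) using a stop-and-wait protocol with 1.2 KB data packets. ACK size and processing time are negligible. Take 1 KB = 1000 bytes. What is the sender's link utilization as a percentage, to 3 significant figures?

88.2 %

t_tx = L/R = 9600/220000000 = 4.36364e-05 s.
t_prop = 583/200000000 = 2.915e-06 s; RTT = 5.83e-06 s.
Cycle = t_tx + RTT = 4.94664e-05 s.
Utilization = t_tx / cycle = 4.36364e-05/4.94664e-05 = 88.2 %.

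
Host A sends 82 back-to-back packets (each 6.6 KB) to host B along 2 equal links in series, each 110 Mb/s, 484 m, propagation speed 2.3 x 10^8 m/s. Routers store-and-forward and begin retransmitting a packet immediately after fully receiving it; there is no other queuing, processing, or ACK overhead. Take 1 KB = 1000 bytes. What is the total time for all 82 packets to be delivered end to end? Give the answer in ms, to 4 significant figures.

Per-hop transmission t_tx = L/R = 52800/110000000 = 0.48 ms.
Per-hop propagation t_prop = 484/2.3e+08 = 0.00210435 ms.
Pipeline fill: first packet needs 2·t_tx to clear all hops; remaining 81 packets each add one t_tx.
Total = (2+82-1)·t_tx + 2·t_prop = 83·0.48 + 2·0.00210435 = 39.84 ms.

39.84 ms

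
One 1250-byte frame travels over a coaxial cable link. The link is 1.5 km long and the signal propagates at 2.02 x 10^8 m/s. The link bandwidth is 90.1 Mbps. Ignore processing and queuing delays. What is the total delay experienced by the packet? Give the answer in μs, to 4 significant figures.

L = 1250 × 8 = 10000 bits.
Transmission delay = L/R = 10000 / 90100000 = 110.988 μs.
Propagation delay = d/s = 1500 m / 202000000 m/s = 7.42574 μs.
Total = 118.4 μs.

118.4 μs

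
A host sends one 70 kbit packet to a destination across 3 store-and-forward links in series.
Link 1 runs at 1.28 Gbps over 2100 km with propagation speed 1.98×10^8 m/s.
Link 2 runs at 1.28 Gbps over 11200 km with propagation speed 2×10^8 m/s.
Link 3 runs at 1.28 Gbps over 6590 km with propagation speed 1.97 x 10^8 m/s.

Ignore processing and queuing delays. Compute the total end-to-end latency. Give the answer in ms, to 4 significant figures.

L = 70000 bits.
Transmission delay per hop = L/R = 70000/1280000000 = 0.0546875 ms; 3 hops → 0.164063 ms.
Propagation delays (d/s per hop): 10.6061, 56, 33.4518 ms; sum = 100.058 ms.
End-to-end = 100.2 ms.

100.2 ms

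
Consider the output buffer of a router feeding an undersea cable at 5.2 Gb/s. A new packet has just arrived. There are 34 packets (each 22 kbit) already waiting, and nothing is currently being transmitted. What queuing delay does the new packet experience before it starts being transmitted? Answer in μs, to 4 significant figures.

143.8 μs

Each queued packet: L/R = 22000/5200000000 = 4.23077 μs.
34 queued → 143.846 μs.
Queuing delay = 143.8 μs.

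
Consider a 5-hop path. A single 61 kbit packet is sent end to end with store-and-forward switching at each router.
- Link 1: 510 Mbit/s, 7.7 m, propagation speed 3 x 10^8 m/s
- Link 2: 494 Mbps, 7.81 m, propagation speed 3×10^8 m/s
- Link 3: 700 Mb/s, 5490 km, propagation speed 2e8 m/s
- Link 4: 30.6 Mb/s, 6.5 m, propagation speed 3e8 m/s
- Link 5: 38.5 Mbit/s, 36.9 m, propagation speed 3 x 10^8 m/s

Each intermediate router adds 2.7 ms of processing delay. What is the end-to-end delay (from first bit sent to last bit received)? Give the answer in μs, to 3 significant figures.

42200 μs

L = 61000 bits.
Transmission delays (L/R per hop): 119.608, 123.482, 87.1429, 1993.46, 1584.42 μs; sum = 3908.11 μs.
Propagation delays (d/s per hop): 0.0256667, 0.0260333, 27450, 0.0216667, 0.123 μs; sum = 27450.2 μs.
Processing at 4 router(s): 4 × 2.7 ms = 10800 μs.
End-to-end = 42200 μs.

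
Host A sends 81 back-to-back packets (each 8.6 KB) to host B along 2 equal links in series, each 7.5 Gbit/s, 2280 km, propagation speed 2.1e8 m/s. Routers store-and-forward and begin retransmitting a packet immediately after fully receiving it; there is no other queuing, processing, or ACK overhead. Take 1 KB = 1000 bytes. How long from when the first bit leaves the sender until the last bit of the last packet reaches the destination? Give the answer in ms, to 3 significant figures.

22.5 ms

Per-hop transmission t_tx = L/R = 68800/7500000000 = 0.00917333 ms.
Per-hop propagation t_prop = 2280000/210000000 = 10.8571 ms.
Pipeline fill: first packet needs 2·t_tx to clear all hops; remaining 80 packets each add one t_tx.
Total = (2+81-1)·t_tx + 2·t_prop = 82·0.00917333 + 2·10.8571 = 22.5 ms.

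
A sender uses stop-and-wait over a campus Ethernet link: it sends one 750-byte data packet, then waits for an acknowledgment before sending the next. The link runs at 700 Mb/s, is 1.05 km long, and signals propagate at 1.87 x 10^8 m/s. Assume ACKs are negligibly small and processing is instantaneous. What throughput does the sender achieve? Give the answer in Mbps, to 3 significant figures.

303 Mbps

t_tx = L/R = 6000/700000000 = 8.57143e-06 s.
t_prop = 1050/187000000 = 5.61497e-06 s; RTT = 1.12299e-05 s.
Cycle = t_tx + RTT = 1.98014e-05 s.
Throughput = L / cycle = 6000 / 1.98014e-05 = 303 Mbps.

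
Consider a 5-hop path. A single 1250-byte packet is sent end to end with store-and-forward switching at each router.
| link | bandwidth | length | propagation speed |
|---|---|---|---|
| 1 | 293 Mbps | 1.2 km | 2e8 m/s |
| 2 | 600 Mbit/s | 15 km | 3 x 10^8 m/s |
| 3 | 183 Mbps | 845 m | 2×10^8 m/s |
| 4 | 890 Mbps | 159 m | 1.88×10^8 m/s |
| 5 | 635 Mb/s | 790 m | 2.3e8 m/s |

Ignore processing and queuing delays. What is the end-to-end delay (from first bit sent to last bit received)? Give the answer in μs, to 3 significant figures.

L = 1250 × 8 = 10000 bits.
Transmission delays (L/R per hop): 34.1297, 16.6667, 54.6448, 11.236, 15.748 μs; sum = 132.425 μs.
Propagation delays (d/s per hop): 6, 50, 4.225, 0.845745, 3.43478 μs; sum = 64.5055 μs.
End-to-end = 197 μs.

197 μs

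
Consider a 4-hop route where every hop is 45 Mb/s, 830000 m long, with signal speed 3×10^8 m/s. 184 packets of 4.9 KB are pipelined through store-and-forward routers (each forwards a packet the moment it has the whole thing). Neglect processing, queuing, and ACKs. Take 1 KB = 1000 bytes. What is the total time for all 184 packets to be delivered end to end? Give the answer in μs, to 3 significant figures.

174000 μs

Per-hop transmission t_tx = L/R = 39200/45000000 = 871.111 μs.
Per-hop propagation t_prop = 830000/300000000 = 2766.67 μs.
Pipeline fill: first packet needs 4·t_tx to clear all hops; remaining 183 packets each add one t_tx.
Total = (4+184-1)·t_tx + 4·t_prop = 187·871.111 + 4·2766.67 = 174000 μs.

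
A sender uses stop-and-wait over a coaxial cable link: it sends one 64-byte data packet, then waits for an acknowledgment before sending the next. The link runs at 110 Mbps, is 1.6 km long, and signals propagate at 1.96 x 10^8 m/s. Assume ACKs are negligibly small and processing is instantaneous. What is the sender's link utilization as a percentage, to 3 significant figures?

22.2 %

t_tx = L/R = 512/110000000 = 4.65455e-06 s.
t_prop = 1600/196000000 = 8.16327e-06 s; RTT = 1.63265e-05 s.
Cycle = t_tx + RTT = 2.09811e-05 s.
Utilization = t_tx / cycle = 4.65455e-06/2.09811e-05 = 22.2 %.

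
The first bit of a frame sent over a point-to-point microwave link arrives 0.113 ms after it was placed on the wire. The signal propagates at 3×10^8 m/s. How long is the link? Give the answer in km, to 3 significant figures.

33.9 km

d = s × t_prop = 300000000 × 0.000113 = 33.9 km.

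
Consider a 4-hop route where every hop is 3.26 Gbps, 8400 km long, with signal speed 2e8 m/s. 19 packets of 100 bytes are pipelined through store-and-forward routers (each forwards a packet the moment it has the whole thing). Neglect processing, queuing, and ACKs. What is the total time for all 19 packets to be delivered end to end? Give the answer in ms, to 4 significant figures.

168.0 ms

Per-hop transmission t_tx = L/R = 800/3260000000 = 0.000245399 ms.
Per-hop propagation t_prop = 8400000/200000000 = 42 ms.
Pipeline fill: first packet needs 4·t_tx to clear all hops; remaining 18 packets each add one t_tx.
Total = (4+19-1)·t_tx + 4·t_prop = 22·0.000245399 + 4·42 = 168.0 ms.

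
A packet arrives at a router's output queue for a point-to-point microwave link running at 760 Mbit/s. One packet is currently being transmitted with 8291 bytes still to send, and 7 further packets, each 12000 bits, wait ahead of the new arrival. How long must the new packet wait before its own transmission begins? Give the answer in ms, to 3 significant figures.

Each queued packet: L/R = 12000/760000000 = 0.0157895 ms.
7 queued → 0.110526 ms.
Plus remaining 66328 bits of current packet: 0.0872737 ms.
Queuing delay = 0.198 ms.

0.198 ms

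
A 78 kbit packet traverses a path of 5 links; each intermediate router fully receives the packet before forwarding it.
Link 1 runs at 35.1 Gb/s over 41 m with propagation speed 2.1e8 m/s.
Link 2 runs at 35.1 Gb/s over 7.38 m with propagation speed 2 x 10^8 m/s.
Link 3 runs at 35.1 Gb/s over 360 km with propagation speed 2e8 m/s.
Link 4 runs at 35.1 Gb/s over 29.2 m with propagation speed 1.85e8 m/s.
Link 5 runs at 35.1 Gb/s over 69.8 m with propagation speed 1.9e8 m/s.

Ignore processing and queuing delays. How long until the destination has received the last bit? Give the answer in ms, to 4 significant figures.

1.812 ms

L = 78000 bits.
Transmission delay per hop = L/R = 78000/35100000000 = 0.00222222 ms; 5 hops → 0.0111111 ms.
Propagation delays (d/s per hop): 0.000195238, 3.69e-05, 1.8, 0.000157838, 0.000367368 ms; sum = 1.80076 ms.
End-to-end = 1.812 ms.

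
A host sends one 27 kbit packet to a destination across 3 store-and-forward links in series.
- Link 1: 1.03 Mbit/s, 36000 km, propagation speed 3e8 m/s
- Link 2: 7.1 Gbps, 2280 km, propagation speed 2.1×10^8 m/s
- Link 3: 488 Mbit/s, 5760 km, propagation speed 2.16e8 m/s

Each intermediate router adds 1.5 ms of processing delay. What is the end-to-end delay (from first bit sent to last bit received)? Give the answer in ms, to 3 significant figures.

L = 27000 bits.
Transmission delays (L/R per hop): 26.2136, 0.00380282, 0.0553279 ms; sum = 26.2727 ms.
Propagation delays (d/s per hop): 120, 10.8571, 26.6667 ms; sum = 157.524 ms.
Processing at 2 router(s): 2 × 1.5 ms = 3 ms.
End-to-end = 187 ms.

187 ms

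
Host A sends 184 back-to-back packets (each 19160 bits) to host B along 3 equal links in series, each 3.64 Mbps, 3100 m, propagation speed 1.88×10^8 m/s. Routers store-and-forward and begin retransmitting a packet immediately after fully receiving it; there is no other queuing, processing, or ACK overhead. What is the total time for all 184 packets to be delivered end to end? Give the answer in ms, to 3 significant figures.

Per-hop transmission t_tx = L/R = 19160/3640000 = 5.26374 ms.
Per-hop propagation t_prop = 3100/188000000 = 0.0164894 ms.
Pipeline fill: first packet needs 3·t_tx to clear all hops; remaining 183 packets each add one t_tx.
Total = (3+184-1)·t_tx + 3·t_prop = 186·5.26374 + 3·0.0164894 = 979 ms.

979 ms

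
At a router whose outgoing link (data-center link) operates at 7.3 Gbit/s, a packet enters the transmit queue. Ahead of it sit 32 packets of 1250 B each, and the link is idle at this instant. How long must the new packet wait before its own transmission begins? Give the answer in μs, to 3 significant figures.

43.8 μs

Each queued packet: L/R = 10000/7300000000 = 1.36986 μs.
32 queued → 43.8356 μs.
Queuing delay = 43.8 μs.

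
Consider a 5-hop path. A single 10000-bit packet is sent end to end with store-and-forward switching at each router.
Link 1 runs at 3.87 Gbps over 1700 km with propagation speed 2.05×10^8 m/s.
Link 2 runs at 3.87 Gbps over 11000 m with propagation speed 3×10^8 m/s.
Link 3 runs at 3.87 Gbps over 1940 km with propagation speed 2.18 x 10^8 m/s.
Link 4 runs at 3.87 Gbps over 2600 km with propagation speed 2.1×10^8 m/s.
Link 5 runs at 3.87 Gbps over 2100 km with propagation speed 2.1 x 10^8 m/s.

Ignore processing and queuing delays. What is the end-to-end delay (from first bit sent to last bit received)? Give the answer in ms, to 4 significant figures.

Transmission delay per hop = L/R = 10000/3870000000 = 0.00258398 ms; 5 hops → 0.0129199 ms.
Propagation delays (d/s per hop): 8.29268, 0.0366667, 8.89908, 12.381, 10 ms; sum = 39.6094 ms.
End-to-end = 39.62 ms.

39.62 ms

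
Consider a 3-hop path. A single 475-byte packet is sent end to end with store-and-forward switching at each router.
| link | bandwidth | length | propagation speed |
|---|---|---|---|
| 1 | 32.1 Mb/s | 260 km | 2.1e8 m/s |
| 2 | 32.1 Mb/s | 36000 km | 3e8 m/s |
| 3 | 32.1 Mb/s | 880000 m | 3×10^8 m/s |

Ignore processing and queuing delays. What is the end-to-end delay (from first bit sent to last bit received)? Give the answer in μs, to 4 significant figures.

124500 μs

L = 475 × 8 = 3800 bits.
Transmission delay per hop = L/R = 3800/32100000 = 118.38 μs; 3 hops → 355.14 μs.
Propagation delays (d/s per hop): 1238.1, 120000, 2933.33 μs; sum = 124171 μs.
End-to-end = 124500 μs.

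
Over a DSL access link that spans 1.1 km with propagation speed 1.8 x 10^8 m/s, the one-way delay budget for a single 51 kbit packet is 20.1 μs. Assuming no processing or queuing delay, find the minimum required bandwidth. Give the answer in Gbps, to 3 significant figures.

Propagation delay = 1100 / 180000000 = 6.11111 μs.
Transmission budget = 20.1 − 6.11111 = 13.9889 μs.
R ≥ L / t_tx = 51000 bits / 1.39889e-05 s = 3.65 Gbps.

3.65 Gbps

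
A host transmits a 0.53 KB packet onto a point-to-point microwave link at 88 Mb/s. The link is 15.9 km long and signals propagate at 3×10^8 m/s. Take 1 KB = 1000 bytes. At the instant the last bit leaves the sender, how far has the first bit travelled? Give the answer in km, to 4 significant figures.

14.45 km

t_tx = L/R = 4240/88000000 = 4.81818e-05 s.
Distance = s × t_tx = 300000000 × 4.81818e-05 = 14.45 km.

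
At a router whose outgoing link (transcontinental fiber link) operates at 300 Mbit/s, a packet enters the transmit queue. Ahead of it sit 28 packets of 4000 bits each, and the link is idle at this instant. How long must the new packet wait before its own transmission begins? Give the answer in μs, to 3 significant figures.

Each queued packet: L/R = 4000/300000000 = 13.3333 μs.
28 queued → 373.333 μs.
Queuing delay = 373 μs.

373 μs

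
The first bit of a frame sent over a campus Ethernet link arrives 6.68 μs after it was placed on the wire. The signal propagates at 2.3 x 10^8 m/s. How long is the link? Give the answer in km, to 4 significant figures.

1.536 km

d = s × t_prop = 2.3e+08 × 6.68e-06 = 1.536 km.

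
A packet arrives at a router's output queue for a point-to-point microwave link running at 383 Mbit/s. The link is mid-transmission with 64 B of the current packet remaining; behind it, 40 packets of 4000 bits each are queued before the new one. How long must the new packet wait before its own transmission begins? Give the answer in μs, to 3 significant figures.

419 μs

Each queued packet: L/R = 4000/383000000 = 10.4439 μs.
40 queued → 417.755 μs.
Plus remaining 512 bits of current packet: 1.33681 μs.
Queuing delay = 419 μs.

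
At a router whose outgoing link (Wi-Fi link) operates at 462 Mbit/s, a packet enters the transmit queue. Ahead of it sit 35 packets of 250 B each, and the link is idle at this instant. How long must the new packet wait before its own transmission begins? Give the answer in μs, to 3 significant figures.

Each queued packet: L/R = 2000/462000000 = 4.329 μs.
35 queued → 151.515 μs.
Queuing delay = 152 μs.

152 μs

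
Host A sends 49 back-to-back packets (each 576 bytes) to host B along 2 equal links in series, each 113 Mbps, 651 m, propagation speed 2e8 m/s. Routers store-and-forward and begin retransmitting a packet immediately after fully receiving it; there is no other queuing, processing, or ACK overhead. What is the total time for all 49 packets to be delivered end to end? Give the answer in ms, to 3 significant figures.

Per-hop transmission t_tx = L/R = 4608/113000000 = 0.0407788 ms.
Per-hop propagation t_prop = 651/200000000 = 0.003255 ms.
Pipeline fill: first packet needs 2·t_tx to clear all hops; remaining 48 packets each add one t_tx.
Total = (2+49-1)·t_tx + 2·t_prop = 50·0.0407788 + 2·0.003255 = 2.05 ms.

2.05 ms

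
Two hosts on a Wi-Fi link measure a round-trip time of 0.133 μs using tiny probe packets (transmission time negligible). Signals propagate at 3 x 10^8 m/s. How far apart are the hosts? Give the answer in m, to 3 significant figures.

One-way propagation = RTT/2 = 0.0665 μs.
d = s × t = 300000000 × 6.65e-08 = 20.0 m.

20.0 m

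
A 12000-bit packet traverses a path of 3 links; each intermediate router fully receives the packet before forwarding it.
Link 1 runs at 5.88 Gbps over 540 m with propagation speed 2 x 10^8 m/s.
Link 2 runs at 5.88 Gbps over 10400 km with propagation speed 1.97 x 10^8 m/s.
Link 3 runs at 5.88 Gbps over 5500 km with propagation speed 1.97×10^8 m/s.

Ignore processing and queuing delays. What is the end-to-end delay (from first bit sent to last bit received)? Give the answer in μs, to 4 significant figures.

Transmission delay per hop = L/R = 12000/5880000000 = 2.04082 μs; 3 hops → 6.12245 μs.
Propagation delays (d/s per hop): 2.7, 52791.9, 27918.8 μs; sum = 80713.4 μs.
End-to-end = 80720 μs.

80720 μs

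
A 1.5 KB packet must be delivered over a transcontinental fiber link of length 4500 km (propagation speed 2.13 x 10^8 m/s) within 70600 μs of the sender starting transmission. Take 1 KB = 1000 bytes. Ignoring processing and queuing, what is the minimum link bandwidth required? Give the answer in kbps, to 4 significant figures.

242.6 kbps

L = 12000 bits.
Propagation delay = 4500000 / 213000000 = 21126.8 μs.
Transmission budget = 70600 − 21126.8 = 49473.2 μs.
R ≥ L / t_tx = 12000 bits / 0.0494732 s = 242.6 kbps.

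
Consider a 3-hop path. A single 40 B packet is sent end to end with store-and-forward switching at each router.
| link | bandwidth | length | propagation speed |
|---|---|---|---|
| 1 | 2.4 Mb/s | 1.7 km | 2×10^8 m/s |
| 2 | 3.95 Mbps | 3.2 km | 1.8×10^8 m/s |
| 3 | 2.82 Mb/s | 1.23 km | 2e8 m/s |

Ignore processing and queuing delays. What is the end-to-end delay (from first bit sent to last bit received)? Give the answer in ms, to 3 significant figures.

0.360 ms

L = 40 × 8 = 320 bits.
Transmission delays (L/R per hop): 0.133333, 0.0810127, 0.113475 ms; sum = 0.327821 ms.
Propagation delays (d/s per hop): 0.0085, 0.0177778, 0.00615 ms; sum = 0.0324278 ms.
End-to-end = 0.360 ms.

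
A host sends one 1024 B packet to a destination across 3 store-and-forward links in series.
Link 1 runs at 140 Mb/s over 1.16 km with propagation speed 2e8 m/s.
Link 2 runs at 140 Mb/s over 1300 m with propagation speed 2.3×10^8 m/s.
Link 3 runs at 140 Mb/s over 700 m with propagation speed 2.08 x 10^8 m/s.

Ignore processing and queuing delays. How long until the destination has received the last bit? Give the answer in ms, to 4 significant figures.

L = 1024 × 8 = 8192 bits.
Transmission delay per hop = L/R = 8192/140000000 = 0.0585143 ms; 3 hops → 0.175543 ms.
Propagation delays (d/s per hop): 0.0058, 0.00565217, 0.00336538 ms; sum = 0.0148176 ms.
End-to-end = 0.1904 ms.

0.1904 ms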